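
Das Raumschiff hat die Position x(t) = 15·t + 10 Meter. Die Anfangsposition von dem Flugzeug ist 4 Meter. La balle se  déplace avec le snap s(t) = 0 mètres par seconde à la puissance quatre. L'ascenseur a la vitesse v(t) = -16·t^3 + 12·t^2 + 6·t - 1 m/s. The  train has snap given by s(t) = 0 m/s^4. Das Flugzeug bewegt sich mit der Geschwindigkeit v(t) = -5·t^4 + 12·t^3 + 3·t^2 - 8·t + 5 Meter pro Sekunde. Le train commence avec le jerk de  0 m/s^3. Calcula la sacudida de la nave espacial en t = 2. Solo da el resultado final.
En t = 2, j = 0.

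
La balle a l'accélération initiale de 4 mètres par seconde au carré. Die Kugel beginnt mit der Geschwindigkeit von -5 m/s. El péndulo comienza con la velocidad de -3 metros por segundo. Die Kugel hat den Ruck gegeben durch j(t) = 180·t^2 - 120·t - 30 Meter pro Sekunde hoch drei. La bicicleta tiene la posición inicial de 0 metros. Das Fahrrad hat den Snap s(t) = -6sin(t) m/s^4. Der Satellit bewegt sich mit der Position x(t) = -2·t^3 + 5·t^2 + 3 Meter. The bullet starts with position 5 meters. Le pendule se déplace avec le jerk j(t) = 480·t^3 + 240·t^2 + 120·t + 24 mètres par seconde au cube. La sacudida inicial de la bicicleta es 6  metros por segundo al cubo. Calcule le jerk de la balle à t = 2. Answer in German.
Aus der Gleichung für den Ruck j(t) = 180·t^2 - 120·t - 30, setzen wir t = 2 ein und erhalten j = 450.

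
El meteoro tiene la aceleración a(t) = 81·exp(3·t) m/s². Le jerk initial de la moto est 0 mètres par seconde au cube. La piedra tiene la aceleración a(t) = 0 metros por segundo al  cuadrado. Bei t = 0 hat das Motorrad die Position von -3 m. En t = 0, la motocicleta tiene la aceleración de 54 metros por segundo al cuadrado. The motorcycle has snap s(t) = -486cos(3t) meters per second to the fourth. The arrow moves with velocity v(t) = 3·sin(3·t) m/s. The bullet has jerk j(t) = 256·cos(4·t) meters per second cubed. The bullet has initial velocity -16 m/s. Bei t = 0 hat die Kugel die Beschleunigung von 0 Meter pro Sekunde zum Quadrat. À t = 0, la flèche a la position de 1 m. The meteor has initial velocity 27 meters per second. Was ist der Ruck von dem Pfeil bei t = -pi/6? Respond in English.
To solve this, we need to take 2 derivatives of our velocity equation v(t) = 3·sin(3·t). Differentiating velocity, we get acceleration: a(t) = 9·cos(3·t). Differentiating acceleration, we get jerk: j(t) = -27·sin(3·t). We have jerk j(t) = -27·sin(3·t). Substituting t = -pi/6: j(-pi/6) = 27.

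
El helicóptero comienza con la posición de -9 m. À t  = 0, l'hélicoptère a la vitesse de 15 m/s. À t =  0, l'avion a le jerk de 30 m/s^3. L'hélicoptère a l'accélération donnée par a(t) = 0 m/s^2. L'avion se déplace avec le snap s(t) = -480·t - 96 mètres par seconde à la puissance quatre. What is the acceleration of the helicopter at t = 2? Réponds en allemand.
Aus der Gleichung für die Beschleunigung a(t) = 0, setzen wir t = 2 ein und erhalten a = 0.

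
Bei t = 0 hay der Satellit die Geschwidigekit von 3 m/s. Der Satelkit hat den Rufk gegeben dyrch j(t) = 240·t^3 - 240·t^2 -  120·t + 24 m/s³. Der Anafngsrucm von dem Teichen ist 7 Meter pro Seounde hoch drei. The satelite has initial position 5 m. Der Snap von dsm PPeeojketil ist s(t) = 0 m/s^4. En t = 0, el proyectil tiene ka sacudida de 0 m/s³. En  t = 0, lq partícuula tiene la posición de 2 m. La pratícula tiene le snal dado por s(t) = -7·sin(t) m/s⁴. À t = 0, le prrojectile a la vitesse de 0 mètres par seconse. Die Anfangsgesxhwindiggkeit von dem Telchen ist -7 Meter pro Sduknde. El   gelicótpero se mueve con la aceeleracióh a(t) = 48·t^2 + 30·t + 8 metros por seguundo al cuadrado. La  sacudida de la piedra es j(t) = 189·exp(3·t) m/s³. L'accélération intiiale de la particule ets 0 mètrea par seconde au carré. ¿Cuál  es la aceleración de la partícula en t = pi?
Necesitamos integrar nuestra ecuación del snap s(t) = -7·sin(t) 2 veces. Tomando ∫s(t)dt y aplicando j(0) = 7, encontramos j(t) = 7·cos(t). Tomando ∫j(t)dt y aplicando a(0) = 0, encontramos a(t) = 7·sin(t). De la ecuación de la aceleración a(t) = 7·sin(t), sustituimos t = pi para obtener a = 0.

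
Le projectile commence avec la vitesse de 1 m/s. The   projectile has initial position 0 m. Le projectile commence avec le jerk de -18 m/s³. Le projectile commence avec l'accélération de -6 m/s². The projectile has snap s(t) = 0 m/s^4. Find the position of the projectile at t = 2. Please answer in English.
To find the answer, we compute 4 antiderivatives of s(t) = 0. Integrating snap and using the initial condition j(0) = -18, we get j(t) = -18. Finding the antiderivative of j(t) and using a(0) = -6: a(t) = -18·t - 6. The integral of acceleration, with v(0) = 1, gives velocity: v(t) = -9·t^2 - 6·t + 1. The integral of velocity is position. Using x(0) = 0, we get x(t) = -3·t^3 - 3·t^2 + t. From the given position equation x(t) = -3·t^3 - 3·t^2 + t, we substitute t = 2 to get x = -34.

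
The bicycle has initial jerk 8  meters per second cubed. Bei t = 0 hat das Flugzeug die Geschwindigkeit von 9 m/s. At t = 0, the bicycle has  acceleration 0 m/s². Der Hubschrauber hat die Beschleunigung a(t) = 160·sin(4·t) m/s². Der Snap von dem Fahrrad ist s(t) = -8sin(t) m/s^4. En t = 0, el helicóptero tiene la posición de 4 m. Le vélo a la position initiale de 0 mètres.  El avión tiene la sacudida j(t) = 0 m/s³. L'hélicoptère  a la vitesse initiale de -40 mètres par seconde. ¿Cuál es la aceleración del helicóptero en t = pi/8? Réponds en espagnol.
Usando a(t) = 160·sin(4·t) y sustituyendo t = pi/8, encontramos a = 160.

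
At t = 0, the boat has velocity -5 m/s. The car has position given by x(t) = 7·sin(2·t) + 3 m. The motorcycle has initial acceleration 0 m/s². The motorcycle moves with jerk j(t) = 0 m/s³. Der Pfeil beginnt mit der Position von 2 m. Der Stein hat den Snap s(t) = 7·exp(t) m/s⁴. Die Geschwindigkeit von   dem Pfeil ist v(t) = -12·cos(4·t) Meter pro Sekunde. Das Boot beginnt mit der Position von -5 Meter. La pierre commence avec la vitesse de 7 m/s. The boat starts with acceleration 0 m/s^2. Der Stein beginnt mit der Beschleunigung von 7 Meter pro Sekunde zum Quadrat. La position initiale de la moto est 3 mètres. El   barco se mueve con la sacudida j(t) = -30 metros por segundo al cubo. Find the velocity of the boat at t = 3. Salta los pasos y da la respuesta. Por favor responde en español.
La respuesta es -140.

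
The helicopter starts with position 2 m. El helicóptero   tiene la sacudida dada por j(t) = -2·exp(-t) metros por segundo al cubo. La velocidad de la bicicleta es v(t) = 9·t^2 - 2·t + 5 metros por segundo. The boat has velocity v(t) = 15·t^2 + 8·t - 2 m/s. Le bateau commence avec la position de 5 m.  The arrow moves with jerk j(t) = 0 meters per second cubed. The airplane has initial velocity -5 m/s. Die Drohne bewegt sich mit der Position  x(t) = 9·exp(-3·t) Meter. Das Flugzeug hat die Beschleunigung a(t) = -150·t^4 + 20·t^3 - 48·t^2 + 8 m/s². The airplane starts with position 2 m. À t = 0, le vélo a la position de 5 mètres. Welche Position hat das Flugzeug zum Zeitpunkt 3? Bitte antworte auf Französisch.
Pour résoudre ceci, nous devons prendre 2 intégrales de notre équation de l'accélération a(t) = -150·t^4 + 20·t^3 - 48·t^2 + 8. En intégrant l'accélération et en utilisant la condition initiale v(0) = -5, nous obtenons v(t) = -30·t^5 + 5·t^4 - 16·t^3 + 8·t - 5. La primitive de la vitesse, avec x(0) = 2, donne la position: x(t) = -5·t^6 + t^5 - 4·t^4 + 4·t^2 - 5·t + 2. En utilisant x(t) = -5·t^6 + t^5 - 4·t^4 + 4·t^2 - 5·t + 2 et en substituant t = 3, nous trouvons x = -3703.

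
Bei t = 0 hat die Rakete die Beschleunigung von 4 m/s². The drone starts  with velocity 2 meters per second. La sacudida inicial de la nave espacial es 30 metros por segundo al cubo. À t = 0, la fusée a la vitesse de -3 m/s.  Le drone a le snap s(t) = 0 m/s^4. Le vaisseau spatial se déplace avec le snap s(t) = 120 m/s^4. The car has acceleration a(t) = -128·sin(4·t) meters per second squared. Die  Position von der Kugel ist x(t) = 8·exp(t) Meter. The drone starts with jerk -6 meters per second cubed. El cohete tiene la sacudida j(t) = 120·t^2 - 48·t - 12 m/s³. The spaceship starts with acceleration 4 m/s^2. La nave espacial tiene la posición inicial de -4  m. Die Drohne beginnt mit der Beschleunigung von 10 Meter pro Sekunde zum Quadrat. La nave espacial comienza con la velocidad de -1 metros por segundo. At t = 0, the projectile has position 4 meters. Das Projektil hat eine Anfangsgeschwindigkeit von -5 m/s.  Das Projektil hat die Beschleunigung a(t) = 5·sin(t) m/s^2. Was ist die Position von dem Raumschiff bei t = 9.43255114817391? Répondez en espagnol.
Partiendo del snap s(t) = 120, tomamos 4 antiderivadas. Tomando ∫s(t)dt y aplicando j(0) = 30, encontramos j(t) = 120·t + 30. La integral de la sacudida es la aceleración. Usando a(0) = 4, obtenemos a(t) = 60·t^2 + 30·t + 4. Integrando la aceleración y usando la condición inicial v(0) = -1, obtenemos v(t) = 20·t^3 + 15·t^2 + 4·t - 1. La integral de la velocidad es la posición. Usando x(0) = -4, obtenemos x(t) = 5·t^4 + 5·t^3 + 2·t^2 - t - 4. Usando x(t) = 5·t^4 + 5·t^3 + 2·t^2 - t - 4 y sustituyendo t = 9.43255114817391, encontramos x = 43941.7188300959.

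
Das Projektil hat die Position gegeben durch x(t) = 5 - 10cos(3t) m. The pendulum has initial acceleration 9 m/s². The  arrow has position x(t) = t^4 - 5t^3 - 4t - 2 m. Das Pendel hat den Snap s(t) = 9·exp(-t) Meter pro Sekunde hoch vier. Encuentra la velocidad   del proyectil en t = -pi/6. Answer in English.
We must differentiate our position equation x(t) = 5 - 10·cos(3·t) 1 time. Differentiating position, we get velocity: v(t) = 30·sin(3·t). We have velocity v(t) = 30·sin(3·t). Substituting t = -pi/6: v(-pi/6) = -30.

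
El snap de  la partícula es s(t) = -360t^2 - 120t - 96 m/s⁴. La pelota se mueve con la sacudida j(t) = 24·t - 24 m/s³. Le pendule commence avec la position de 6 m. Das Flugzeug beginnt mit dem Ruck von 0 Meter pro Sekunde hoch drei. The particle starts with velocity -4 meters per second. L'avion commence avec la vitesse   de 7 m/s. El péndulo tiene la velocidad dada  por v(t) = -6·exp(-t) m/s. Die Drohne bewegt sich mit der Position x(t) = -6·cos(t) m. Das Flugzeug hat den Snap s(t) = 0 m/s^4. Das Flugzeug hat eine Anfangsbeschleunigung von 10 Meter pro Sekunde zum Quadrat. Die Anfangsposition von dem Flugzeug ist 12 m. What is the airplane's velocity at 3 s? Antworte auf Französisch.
Nous devons trouver la primitive de notre équation du snap s(t) = 0 3 fois. En prenant ∫s(t)dt et en appliquant j(0) = 0, nous trouvons j(t) = 0. En prenant ∫j(t)dt et en appliquant a(0) = 10, nous trouvons a(t) = 10. En prenant ∫a(t)dt et en appliquant v(0) = 7, nous trouvons v(t) = 10·t + 7. En utilisant v(t) = 10·t + 7 et en substituant t = 3, nous trouvons v = 37.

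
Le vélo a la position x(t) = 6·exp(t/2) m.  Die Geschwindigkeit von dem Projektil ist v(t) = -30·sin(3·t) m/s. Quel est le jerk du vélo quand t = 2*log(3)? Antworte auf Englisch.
We must differentiate our position equation x(t) = 6·exp(t/2) 3 times. Taking d/dt of x(t), we find v(t) = 3·exp(t/2). Taking d/dt of v(t), we find a(t) = 3·exp(t/2)/2. Differentiating acceleration, we get jerk: j(t) = 3·exp(t/2)/4. Using j(t) = 3·exp(t/2)/4 and substituting t = 2*log(3), we find j = 9/4.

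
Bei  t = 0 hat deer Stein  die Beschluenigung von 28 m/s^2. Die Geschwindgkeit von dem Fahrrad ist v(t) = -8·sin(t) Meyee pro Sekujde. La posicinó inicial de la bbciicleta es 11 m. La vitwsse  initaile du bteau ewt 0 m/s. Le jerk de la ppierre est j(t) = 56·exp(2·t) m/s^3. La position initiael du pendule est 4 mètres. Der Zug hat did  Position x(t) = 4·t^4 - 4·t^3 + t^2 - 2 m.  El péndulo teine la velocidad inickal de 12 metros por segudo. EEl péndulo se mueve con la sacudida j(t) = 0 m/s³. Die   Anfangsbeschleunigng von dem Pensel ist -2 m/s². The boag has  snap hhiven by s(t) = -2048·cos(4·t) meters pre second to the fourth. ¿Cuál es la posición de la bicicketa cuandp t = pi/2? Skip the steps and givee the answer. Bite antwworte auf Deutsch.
Die Antwort ist 3.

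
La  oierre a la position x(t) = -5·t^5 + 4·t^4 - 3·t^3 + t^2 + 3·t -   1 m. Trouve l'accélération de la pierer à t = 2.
Nous devons dériver notre équation de la position x(t) = -5·t^5 + 4·t^4 - 3·t^3 + t^2 + 3·t - 1 2 fois. En prenant d/dt de x(t), nous trouvons v(t) = -25·t^4 + 16·t^3 - 9·t^2 + 2·t + 3. En prenant d/dt de v(t), nous trouvons a(t) = -100·t^3 + 48·t^2 - 18·t + 2. En utilisant a(t) = -100·t^3 + 48·t^2 - 18·t + 2 et en substituant t = 2, nous trouvons a = -642.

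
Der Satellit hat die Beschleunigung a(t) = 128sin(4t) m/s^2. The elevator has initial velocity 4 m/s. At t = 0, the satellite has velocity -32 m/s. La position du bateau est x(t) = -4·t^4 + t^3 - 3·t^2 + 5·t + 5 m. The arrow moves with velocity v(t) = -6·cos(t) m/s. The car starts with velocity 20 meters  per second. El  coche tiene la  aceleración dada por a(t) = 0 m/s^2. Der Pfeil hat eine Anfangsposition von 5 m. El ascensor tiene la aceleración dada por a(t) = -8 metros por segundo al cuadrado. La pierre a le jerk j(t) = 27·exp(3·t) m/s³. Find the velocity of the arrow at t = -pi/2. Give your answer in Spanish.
De la ecuación de la velocidad v(t) = -6·cos(t), sustituimos t = -pi/2 para obtener v = 0.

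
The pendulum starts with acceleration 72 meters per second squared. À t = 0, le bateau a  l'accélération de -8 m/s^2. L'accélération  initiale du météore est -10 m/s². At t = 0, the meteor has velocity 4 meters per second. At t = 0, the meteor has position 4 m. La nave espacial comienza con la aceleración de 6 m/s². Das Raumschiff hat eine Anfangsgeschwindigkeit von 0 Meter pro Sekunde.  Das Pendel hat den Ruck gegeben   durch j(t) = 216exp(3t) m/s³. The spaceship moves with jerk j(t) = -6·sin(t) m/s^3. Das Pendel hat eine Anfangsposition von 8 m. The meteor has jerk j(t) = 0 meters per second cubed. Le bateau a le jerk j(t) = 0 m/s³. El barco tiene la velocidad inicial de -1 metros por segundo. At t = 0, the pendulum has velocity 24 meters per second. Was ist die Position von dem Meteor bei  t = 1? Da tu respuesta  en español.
Para resolver esto, necesitamos tomar 3 integrales de nuestra ecuación de la sacudida j(t) = 0. Integrando la sacudida y usando la condición inicial a(0) = -10, obtenemos a(t) = -10. La integral de la aceleración es la velocidad. Usando v(0) = 4, obtenemos v(t) = 4 - 10·t. Tomando ∫v(t)dt y aplicando x(0) = 4, encontramos x(t) = -5·t^2 + 4·t + 4. Usando x(t) = -5·t^2 + 4·t + 4 y sustituyendo t = 1, encontramos x = 3.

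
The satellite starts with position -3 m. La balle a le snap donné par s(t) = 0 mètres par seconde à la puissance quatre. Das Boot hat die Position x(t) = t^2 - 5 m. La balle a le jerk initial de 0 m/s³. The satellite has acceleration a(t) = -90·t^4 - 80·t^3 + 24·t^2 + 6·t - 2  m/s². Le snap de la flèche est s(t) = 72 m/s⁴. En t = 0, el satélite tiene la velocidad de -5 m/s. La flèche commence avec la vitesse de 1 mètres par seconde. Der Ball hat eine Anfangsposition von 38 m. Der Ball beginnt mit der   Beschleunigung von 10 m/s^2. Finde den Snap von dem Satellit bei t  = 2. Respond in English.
We must differentiate our acceleration equation a(t) = -90·t^4 - 80·t^3 + 24·t^2 + 6·t - 2 2 times. Taking d/dt of a(t), we find j(t) = -360·t^3 - 240·t^2 + 48·t + 6. Taking d/dt of j(t), we find s(t) = -1080·t^2 - 480·t + 48. Using s(t) = -1080·t^2 - 480·t + 48 and substituting t = 2, we find s = -5232.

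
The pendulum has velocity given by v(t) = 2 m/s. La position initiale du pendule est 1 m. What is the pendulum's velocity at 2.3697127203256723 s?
Using v(t) = 2 and substituting t = 2.3697127203256723, we find v = 2.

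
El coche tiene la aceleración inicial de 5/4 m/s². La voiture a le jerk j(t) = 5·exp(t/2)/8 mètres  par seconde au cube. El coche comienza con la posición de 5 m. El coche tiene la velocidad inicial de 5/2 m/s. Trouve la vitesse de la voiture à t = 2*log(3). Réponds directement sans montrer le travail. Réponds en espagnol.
En t = 2*log(3), v = 15/2.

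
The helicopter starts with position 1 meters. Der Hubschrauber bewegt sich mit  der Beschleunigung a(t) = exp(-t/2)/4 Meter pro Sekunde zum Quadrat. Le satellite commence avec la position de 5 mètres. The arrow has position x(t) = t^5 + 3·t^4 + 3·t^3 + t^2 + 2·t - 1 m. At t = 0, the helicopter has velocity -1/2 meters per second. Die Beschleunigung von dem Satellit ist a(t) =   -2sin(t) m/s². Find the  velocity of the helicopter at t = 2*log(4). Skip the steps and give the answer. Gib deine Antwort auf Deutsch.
Die Antwort ist -1/8.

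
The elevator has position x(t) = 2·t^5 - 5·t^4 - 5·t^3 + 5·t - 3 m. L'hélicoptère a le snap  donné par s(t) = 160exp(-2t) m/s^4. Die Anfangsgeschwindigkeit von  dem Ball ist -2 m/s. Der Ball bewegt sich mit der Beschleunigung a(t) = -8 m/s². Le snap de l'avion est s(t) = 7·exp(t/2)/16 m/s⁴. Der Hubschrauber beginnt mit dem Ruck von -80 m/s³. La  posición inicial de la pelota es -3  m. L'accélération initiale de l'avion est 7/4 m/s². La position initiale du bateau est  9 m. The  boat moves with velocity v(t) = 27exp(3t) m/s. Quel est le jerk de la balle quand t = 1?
En partant de l'accélération a(t) = -8, nous prenons 1 dérivée. La dérivée de l'accélération donne le jerk: j(t) = 0. De l'équation du jerk j(t) = 0, nous substituons t = 1 pour obtenir j = 0.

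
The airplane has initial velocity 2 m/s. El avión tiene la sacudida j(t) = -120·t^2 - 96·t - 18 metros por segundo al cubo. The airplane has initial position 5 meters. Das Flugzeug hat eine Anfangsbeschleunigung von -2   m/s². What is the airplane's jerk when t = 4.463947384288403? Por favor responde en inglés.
From the given jerk equation j(t) = -120·t^2 - 96·t - 18, we substitute t = 4.463947384288403 to get j = -2837.75809885512.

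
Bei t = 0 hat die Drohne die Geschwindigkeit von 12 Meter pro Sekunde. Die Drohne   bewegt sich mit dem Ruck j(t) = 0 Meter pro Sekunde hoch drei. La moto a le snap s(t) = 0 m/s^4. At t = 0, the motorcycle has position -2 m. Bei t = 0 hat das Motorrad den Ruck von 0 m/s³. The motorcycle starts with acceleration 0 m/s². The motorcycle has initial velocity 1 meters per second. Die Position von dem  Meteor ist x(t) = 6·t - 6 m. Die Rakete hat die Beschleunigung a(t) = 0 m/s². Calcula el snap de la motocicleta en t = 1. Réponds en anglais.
From the given snap equation s(t) = 0, we substitute t = 1 to get s = 0.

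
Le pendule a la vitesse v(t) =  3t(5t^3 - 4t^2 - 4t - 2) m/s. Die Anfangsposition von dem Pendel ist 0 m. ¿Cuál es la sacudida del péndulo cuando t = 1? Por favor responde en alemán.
Wir müssen unsere Gleichung für die Geschwindigkeit v(t) = 3·t·(5·t^3 - 4·t^2 - 4·t - 2) 2-mal ableiten. Die Ableitung von der Geschwindigkeit ergibt die Beschleunigung: a(t) = 15·t^3 - 12·t^2 + 3·t·(15·t^2 - 8·t - 4) - 12·t - 6. Durch Ableiten von der Beschleunigung erhalten wir den Ruck: j(t) = 90·t^2 + 3·t·(30·t - 8) - 48·t - 24. Mit j(t) = 90·t^2 + 3·t·(30·t - 8) - 48·t - 24 und Einsetzen von t = 1, finden wir j = 84.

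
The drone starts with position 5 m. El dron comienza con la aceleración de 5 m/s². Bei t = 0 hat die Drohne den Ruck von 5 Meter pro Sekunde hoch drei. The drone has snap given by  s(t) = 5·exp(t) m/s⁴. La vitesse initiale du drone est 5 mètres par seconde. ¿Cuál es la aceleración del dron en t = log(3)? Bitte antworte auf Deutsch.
Um dies zu lösen, müssen wir 2 Integrale unserer Gleichung für den Snap s(t) = 5·exp(t) finden. Durch Integration von dem Snap und Verwendung der Anfangsbedingung j(0) = 5, erhalten wir j(t) = 5·exp(t). Mit ∫j(t)dt und Anwendung von a(0) = 5, finden wir a(t) = 5·exp(t). Mit a(t) = 5·exp(t) und Einsetzen von t = log(3), finden wir a = 15.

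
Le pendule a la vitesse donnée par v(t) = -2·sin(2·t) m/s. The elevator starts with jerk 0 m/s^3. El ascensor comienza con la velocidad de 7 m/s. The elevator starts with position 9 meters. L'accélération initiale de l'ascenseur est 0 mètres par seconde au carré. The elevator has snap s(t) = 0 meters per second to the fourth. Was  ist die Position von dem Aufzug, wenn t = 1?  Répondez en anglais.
To find the answer, we compute 4 integrals of s(t) = 0. Taking ∫s(t)dt and applying j(0) = 0, we find j(t) = 0. Finding the integral of j(t) and using a(0) = 0: a(t) = 0. The antiderivative of acceleration is velocity. Using v(0) = 7, we get v(t) = 7. The integral of velocity, with x(0) = 9, gives position: x(t) = 7·t + 9. From the given position equation x(t) = 7·t + 9, we substitute t = 1 to get x = 16.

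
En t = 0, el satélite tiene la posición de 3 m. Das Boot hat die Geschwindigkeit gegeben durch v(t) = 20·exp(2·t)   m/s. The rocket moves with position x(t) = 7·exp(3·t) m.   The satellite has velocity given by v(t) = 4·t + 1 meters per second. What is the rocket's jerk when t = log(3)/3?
Starting from position x(t) = 7·exp(3·t), we take 3 derivatives. The derivative of position gives velocity: v(t) = 21·exp(3·t). The derivative of velocity gives acceleration: a(t) = 63·exp(3·t). Differentiating acceleration, we get jerk: j(t) = 189·exp(3·t). From the given jerk equation j(t) = 189·exp(3·t), we substitute t = log(3)/3 to get j = 567.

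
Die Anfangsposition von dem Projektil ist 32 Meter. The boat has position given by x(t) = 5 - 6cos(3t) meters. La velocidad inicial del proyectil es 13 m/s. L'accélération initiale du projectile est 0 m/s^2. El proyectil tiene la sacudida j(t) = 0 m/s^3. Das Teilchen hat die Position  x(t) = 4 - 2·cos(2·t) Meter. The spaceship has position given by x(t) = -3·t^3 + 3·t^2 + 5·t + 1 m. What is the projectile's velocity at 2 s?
We need to integrate our jerk equation j(t) = 0 2 times. Taking ∫j(t)dt and applying a(0) = 0, we find a(t) = 0. The integral of acceleration, with v(0) = 13, gives velocity: v(t) = 13. Using v(t) = 13 and substituting t = 2, we find v = 13.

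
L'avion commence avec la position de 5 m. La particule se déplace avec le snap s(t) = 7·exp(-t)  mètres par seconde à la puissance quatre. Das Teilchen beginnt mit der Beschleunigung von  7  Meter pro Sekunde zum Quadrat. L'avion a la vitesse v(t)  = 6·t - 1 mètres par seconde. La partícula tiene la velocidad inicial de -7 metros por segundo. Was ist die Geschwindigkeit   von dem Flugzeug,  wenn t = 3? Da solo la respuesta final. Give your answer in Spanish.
La respuesta es 17.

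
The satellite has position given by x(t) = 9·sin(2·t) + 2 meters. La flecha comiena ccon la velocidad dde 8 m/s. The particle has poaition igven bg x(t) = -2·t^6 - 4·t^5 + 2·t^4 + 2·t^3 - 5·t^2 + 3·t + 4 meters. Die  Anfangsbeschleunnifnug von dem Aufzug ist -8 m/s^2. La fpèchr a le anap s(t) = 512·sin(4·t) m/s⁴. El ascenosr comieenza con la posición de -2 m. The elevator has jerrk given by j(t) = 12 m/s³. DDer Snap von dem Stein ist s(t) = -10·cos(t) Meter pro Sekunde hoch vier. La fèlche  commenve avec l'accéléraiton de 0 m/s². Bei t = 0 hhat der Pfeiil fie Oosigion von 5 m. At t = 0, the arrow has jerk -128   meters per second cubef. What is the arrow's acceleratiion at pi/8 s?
Starting from snap s(t) = 512·sin(4·t), we take 2 antiderivatives. Taking ∫s(t)dt and applying j(0) = -128, we find j(t) = -128·cos(4·t). Taking ∫j(t)dt and applying a(0) = 0, we find a(t) = -32·sin(4·t). From the given acceleration equation a(t) = -32·sin(4·t), we substitute t = pi/8 to get a = -32.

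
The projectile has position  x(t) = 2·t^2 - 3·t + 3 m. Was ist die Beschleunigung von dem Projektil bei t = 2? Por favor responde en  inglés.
We must differentiate our position equation x(t) = 2·t^2 - 3·t + 3 2 times. The derivative of position gives velocity: v(t) = 4·t - 3. The derivative of velocity gives acceleration: a(t) = 4. We have acceleration a(t) = 4. Substituting t = 2: a(2) = 4.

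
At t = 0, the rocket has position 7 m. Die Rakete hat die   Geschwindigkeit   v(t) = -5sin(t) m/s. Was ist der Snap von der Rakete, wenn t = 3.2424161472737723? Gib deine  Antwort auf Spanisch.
Para resolver esto, necesitamos tomar 3 derivadas de nuestra ecuación de la velocidad v(t) = -5·sin(t). La derivada de la velocidad da la aceleración: a(t) = -5·cos(t). La derivada de la aceleración da la sacudida: j(t) = 5·sin(t). Derivando la sacudida, obtenemos el snap: s(t) = 5·cos(t). Tenemos el snap s(t) = 5·cos(t). Sustituyendo t = 3.2424161472737723: s(3.2424161472737723) = -4.97460807861148.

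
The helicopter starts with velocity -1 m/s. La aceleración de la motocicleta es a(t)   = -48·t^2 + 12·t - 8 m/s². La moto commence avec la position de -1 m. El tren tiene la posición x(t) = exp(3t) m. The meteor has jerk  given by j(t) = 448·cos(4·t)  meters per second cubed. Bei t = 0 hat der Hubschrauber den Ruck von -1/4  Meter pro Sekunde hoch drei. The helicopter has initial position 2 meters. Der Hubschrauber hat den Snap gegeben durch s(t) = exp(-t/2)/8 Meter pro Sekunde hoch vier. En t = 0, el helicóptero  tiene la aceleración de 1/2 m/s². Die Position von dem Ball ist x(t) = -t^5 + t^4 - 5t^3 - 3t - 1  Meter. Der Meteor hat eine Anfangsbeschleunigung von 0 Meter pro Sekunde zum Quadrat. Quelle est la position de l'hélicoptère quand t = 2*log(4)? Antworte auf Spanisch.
Para resolver esto, necesitamos tomar 4 integrales de nuestra ecuación del snap s(t) = exp(-t/2)/8. La integral del snap es la sacudida. Usando j(0) = -1/4, obtenemos j(t) = -exp(-t/2)/4. La integral de la sacudida es la aceleración. Usando a(0) = 1/2, obtenemos a(t) = exp(-t/2)/2. La antiderivada de la aceleración es la velocidad. Usando v(0) = -1, obtenemos v(t) = -exp(-t/2). Integrando la velocidad y usando la condición inicial x(0) = 2, obtenemos x(t) = 2·exp(-t/2). Usando x(t) = 2·exp(-t/2) y sustituyendo t = 2*log(4), encontramos x = 1/2.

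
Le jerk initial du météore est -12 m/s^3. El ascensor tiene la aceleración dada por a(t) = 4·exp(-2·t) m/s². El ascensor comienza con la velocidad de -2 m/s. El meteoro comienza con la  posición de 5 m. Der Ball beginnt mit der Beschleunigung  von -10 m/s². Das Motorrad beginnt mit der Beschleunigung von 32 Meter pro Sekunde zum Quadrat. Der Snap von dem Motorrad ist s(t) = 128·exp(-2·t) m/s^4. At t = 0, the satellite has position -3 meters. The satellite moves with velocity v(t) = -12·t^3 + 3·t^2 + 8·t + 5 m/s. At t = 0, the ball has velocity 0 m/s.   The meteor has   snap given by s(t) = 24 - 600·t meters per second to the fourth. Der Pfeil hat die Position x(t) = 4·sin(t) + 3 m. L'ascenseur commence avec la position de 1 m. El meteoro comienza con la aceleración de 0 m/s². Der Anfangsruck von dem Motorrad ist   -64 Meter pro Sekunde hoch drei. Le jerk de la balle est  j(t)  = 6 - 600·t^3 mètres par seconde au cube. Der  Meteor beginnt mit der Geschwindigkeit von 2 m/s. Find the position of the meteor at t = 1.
We need to integrate our snap equation s(t) = 24 - 600·t 4 times. Integrating snap and using the initial condition j(0) = -12, we get j(t) = -300·t^2 + 24·t - 12. Taking ∫j(t)dt and applying a(0) = 0, we find a(t) = 4·t·(-25·t^2 + 3·t - 3). The antiderivative of acceleration is velocity. Using v(0) = 2, we get v(t) = -25·t^4 + 4·t^3 - 6·t^2 + 2. The antiderivative of velocity is position. Using x(0) = 5, we get x(t) = -5·t^5 + t^4 - 2·t^3 + 2·t + 5. From the given position equation x(t) = -5·t^5 + t^4 - 2·t^3 + 2·t + 5, we substitute t = 1 to get x = 1.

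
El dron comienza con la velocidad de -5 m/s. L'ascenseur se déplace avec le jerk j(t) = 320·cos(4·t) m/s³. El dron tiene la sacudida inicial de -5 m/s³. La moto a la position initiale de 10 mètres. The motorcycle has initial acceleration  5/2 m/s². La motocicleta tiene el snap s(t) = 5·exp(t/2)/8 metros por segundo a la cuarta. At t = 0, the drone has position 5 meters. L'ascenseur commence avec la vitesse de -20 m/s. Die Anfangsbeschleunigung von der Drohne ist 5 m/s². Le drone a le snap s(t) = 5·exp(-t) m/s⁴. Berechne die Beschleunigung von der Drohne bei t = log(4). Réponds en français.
Nous devons intégrer notre équation du snap s(t) = 5·exp(-t) 2 fois. En prenant ∫s(t)dt et en appliquant j(0) = -5, nous trouvons j(t) = -5·exp(-t). La primitive du jerk est l'accélération. En utilisant a(0) = 5, nous obtenons a(t) = 5·exp(-t). De l'équation de l'accélération a(t) = 5·exp(-t), nous substituons t = log(4) pour obtenir a = 5/4.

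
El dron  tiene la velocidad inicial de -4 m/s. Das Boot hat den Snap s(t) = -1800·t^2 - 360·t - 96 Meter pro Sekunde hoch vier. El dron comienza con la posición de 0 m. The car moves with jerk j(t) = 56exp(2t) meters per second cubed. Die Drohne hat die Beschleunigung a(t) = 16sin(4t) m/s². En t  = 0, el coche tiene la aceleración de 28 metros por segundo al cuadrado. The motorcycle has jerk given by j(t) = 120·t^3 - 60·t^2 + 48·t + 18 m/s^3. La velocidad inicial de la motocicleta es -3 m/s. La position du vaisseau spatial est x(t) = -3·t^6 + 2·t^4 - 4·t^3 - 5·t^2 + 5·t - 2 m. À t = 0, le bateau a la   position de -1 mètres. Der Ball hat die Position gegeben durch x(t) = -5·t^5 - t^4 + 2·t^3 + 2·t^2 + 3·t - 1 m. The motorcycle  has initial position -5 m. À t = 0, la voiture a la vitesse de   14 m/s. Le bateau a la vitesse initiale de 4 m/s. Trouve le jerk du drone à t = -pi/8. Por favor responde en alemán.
Um dies zu lösen, müssen wir 1 Ableitung unserer Gleichung für die Beschleunigung a(t) = 16·sin(4·t) nehmen. Die Ableitung von der Beschleunigung ergibt den Ruck: j(t) = 64·cos(4·t). Wir haben den Ruck j(t) = 64·cos(4·t). Durch Einsetzen von t = -pi/8: j(-pi/8) = 0.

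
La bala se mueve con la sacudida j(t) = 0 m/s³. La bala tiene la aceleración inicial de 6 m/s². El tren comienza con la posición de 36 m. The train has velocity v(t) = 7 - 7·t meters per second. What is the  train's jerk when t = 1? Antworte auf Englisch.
To solve this, we need to take 2 derivatives of our velocity equation v(t) = 7 - 7·t. Taking d/dt of v(t), we find a(t) = -7. The derivative of acceleration gives jerk: j(t) = 0. We have jerk j(t) = 0. Substituting t = 1: j(1) = 0.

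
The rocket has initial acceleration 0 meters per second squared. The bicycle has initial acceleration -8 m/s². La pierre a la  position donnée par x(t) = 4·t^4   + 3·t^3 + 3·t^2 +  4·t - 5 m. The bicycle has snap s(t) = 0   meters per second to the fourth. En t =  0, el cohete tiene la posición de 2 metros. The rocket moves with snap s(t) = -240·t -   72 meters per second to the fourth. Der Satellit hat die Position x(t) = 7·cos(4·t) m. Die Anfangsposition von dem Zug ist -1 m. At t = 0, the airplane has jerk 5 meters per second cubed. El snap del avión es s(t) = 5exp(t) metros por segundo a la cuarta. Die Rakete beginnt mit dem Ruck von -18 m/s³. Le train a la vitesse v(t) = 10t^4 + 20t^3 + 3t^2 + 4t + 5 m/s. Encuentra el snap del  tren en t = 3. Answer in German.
Um dies zu lösen, müssen wir 3 Ableitungen unserer Gleichung für die Geschwindigkeit v(t) = 10·t^4 + 20·t^3 + 3·t^2 + 4·t + 5 nehmen. Mit d/dt von v(t) finden wir a(t) = 40·t^3 + 60·t^2 + 6·t + 4. Mit d/dt von a(t) finden wir j(t) = 120·t^2 + 120·t + 6. Durch Ableiten von dem Ruck erhalten wir den Snap: s(t) = 240·t + 120. Wir haben den Snap s(t) = 240·t + 120. Durch Einsetzen von t = 3: s(3) = 840.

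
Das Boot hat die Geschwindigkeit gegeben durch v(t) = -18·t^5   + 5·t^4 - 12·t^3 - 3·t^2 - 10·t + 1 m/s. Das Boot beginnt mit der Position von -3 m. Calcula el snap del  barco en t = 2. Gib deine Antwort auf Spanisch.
Para resolver esto, necesitamos tomar 3 derivadas de nuestra ecuación de la velocidad v(t) = -18·t^5 + 5·t^4 - 12·t^3 - 3·t^2 - 10·t + 1. La derivada de la velocidad da la aceleración: a(t) = -90·t^4 + 20·t^3 - 36·t^2 - 6·t - 10. La derivada de la aceleración da la sacudida: j(t) = -360·t^3 + 60·t^2 - 72·t - 6. Tomando d/dt de j(t), encontramos s(t) = -1080·t^2 + 120·t - 72. Usando s(t) = -1080·t^2 + 120·t - 72 y sustituyendo t = 2, encontramos s = -4152.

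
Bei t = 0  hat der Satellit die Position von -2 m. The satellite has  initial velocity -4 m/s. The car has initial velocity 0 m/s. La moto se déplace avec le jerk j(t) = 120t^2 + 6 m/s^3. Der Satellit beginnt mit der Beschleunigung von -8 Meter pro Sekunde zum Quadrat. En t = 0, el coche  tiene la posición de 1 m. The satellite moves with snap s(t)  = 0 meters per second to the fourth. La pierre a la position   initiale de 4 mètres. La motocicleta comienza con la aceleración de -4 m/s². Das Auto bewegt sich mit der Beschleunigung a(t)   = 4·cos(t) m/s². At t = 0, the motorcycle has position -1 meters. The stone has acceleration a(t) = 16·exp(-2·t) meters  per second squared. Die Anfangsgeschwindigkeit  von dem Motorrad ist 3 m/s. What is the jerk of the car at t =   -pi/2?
To solve this, we need to take 1 derivative of our acceleration equation a(t) = 4·cos(t). Differentiating acceleration, we get jerk: j(t) = -4·sin(t). We have jerk j(t) = -4·sin(t). Substituting t = -pi/2: j(-pi/2) = 4.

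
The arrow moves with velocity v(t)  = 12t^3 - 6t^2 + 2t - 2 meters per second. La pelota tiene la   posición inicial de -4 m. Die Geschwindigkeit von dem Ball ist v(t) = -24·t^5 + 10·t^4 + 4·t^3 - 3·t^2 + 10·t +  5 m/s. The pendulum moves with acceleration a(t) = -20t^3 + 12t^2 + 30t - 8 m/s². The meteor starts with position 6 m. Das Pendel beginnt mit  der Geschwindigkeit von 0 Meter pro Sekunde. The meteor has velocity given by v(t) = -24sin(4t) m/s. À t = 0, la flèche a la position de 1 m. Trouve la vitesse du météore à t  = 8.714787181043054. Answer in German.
Mit v(t) = -24·sin(4·t) und Einsetzen von t = 8.714787181043054, finden wir v = 7.12983762137143.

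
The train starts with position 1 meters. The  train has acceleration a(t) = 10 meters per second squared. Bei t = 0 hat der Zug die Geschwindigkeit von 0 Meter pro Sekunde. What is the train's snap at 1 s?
Starting from acceleration a(t) = 10, we take 2 derivatives. Differentiating acceleration, we get jerk: j(t) = 0. The derivative of jerk gives snap: s(t) = 0. Using s(t) = 0 and substituting t = 1, we find s = 0.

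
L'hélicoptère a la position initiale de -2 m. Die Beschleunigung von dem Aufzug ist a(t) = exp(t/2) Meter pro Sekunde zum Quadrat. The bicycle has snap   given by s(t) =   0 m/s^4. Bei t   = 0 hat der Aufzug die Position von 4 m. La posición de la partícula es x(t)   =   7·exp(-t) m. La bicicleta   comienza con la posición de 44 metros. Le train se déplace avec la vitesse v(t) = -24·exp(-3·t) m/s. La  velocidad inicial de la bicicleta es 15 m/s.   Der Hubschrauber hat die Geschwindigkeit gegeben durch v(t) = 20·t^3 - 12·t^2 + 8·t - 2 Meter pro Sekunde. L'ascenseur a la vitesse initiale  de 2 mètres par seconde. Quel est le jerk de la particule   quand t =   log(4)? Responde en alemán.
Ausgehend von der Position x(t) = 7·exp(-t), nehmen wir 3 Ableitungen. Die Ableitung von der Position ergibt die Geschwindigkeit: v(t) = -7·exp(-t). Die Ableitung von der Geschwindigkeit ergibt die Beschleunigung: a(t) = 7·exp(-t). Die Ableitung von der Beschleunigung ergibt den Ruck: j(t) = -7·exp(-t). Wir haben den Ruck j(t) = -7·exp(-t). Durch Einsetzen von t = log(4): j(log(4)) = -7/4.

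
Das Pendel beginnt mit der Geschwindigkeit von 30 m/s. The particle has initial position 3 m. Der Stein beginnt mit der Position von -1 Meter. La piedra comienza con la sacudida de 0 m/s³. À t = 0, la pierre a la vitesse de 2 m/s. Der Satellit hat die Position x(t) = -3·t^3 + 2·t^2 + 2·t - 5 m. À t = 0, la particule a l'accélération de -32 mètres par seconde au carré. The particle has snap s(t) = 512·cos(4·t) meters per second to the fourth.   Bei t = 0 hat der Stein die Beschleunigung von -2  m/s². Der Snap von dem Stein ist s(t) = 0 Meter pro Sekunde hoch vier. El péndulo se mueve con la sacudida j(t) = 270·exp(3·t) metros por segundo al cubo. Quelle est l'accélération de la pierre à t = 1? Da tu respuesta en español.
Partiendo del snap s(t) = 0, tomamos 2 integrales. Integrando el snap y usando la condición inicial j(0) = 0, obtenemos j(t) = 0. La antiderivada de la sacudida, con a(0) = -2, da la aceleración: a(t) = -2. De la ecuación de la aceleración a(t) = -2, sustituimos t = 1 para obtener a = -2.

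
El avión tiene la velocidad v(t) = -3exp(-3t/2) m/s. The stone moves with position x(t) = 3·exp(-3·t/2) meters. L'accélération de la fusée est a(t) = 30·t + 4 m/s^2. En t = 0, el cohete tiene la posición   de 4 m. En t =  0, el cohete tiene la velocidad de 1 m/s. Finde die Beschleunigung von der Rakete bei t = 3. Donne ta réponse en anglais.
We have acceleration a(t) = 30·t + 4. Substituting t = 3: a(3) = 94.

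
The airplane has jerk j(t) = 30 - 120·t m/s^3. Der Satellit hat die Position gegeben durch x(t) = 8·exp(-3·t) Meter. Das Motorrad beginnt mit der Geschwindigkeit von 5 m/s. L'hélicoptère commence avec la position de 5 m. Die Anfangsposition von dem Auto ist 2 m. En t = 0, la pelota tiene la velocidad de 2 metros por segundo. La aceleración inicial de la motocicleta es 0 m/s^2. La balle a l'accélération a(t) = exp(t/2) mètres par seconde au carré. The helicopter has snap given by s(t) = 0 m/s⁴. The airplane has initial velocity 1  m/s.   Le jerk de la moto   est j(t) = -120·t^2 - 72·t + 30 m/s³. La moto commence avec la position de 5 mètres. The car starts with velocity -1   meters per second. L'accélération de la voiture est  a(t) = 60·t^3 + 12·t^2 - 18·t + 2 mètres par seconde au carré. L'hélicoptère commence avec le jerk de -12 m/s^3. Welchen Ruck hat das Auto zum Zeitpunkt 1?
Um dies zu lösen, müssen wir 1 Ableitung unserer Gleichung für die Beschleunigung a(t) = 60·t^3 + 12·t^2 - 18·t + 2 nehmen. Mit d/dt von a(t) finden wir j(t) = 180·t^2 + 24·t - 18. Mit j(t) = 180·t^2 + 24·t - 18 und Einsetzen von t = 1, finden wir j = 186.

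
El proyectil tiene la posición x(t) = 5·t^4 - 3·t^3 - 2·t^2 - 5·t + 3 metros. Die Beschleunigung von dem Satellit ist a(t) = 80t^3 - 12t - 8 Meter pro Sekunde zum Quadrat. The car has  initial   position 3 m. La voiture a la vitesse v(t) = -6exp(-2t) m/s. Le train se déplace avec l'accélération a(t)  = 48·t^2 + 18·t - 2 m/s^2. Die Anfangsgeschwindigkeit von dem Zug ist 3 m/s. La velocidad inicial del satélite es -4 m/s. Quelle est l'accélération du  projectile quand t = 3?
Pour résoudre ceci, nous devons prendre 2 dérivées de notre équation de la position x(t) = 5·t^4 - 3·t^3 - 2·t^2 - 5·t + 3. En prenant d/dt de x(t), nous trouvons v(t) = 20·t^3 - 9·t^2 - 4·t - 5. La dérivée de la vitesse donne l'accélération: a(t) = 60·t^2 - 18·t - 4. En utilisant a(t) = 60·t^2 - 18·t - 4 et en substituant t = 3, nous trouvons a = 482.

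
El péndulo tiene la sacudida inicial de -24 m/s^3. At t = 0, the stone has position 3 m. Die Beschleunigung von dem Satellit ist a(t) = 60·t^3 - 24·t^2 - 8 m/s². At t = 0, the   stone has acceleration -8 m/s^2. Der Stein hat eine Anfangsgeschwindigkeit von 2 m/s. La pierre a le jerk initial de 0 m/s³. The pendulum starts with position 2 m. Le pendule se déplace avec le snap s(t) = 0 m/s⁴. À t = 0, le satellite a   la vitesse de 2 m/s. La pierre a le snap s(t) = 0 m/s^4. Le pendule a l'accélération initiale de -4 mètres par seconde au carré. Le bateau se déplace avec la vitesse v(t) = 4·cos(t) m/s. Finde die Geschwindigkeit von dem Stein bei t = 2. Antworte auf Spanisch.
Necesitamos integrar nuestra ecuación del snap s(t) = 0 3 veces. Integrando el snap y usando la condición inicial j(0) = 0, obtenemos j(t) = 0. La integral de la sacudida, con a(0) = -8, da la aceleración: a(t) = -8. La integral de la aceleración, con v(0) = 2, da la velocidad: v(t) = 2 - 8·t. De la ecuación de la velocidad v(t) = 2 - 8·t, sustituimos t = 2 para obtener v = -14.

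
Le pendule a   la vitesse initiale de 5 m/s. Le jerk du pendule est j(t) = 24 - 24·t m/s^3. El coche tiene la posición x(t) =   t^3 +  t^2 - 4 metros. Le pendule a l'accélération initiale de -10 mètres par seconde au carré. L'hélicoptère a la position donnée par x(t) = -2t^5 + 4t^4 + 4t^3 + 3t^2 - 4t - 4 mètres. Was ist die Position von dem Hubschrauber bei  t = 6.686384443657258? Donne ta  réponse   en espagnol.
Tenemos la posición x(t) = -2·t^5 + 4·t^4 + 4·t^3 + 3·t^2 - 4·t - 4. Sustituyendo t = 6.686384443657258: x(6.686384443657258) = -17435.0091771429.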